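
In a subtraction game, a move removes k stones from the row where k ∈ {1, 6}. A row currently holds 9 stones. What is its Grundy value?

Build the Grundy sequence with g(k) = mex{g(k−s) : s ∈ {1, 6}, s ≤ k}:
k:     0  1  2  3  4  5  6  7  8  9
g(k):  0  1  0  1  0  1  2  0  1  0
So g(9) = 0.

0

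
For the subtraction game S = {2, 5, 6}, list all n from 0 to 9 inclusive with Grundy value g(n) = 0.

0, 1, 4, 8

Grundy values for subtraction set {2, 5, 6}:
g(0) = mex{} = 0
g(1) = mex{} = 0
g(2) = mex{0} = 1
g(3) = mex{0} = 1
g(4) = mex{1} = 0
g(5) = mex{0,1} = 2
g(6) = mex{0} = 1
g(7) = mex{0,1,2} = 3
g(8) = mex{1} = 0
g(9) = mex{0,1,3} = 2
The P-positions (g = 0) in 0..9 are 0, 1, 4, 8.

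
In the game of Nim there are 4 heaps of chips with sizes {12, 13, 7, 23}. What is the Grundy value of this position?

Nim-sum: 12 ^ 13 ^ 7 ^ 23 = 17.

17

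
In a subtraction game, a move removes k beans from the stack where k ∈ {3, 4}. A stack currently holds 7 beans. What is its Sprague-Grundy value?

0

Grundy values for subtraction set {3, 4}:
g(0) = mex{} = 0
g(1) = mex{} = 0
g(2) = mex{} = 0
g(3) = mex{0} = 1
g(4) = mex{0} = 1
g(5) = mex{0} = 1
g(6) = mex{0,1} = 2
g(7) = mex{1} = 0
So g(7) = 0.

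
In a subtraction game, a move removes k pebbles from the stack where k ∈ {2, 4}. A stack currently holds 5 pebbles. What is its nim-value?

Grundy values for subtraction set {2, 4}:
g(0) = mex{} = 0
g(1) = mex{} = 0
g(2) = mex{0} = 1
g(3) = mex{0} = 1
g(4) = mex{0,1} = 2
g(5) = mex{0,1} = 2
So g(5) = 2.

2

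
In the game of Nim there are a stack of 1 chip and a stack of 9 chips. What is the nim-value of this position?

In binary:
  0001  (1)
  1001  (9)
  ----
  1000  (8)

8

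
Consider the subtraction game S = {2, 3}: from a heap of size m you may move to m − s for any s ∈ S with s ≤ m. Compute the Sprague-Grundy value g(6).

0

Grundy values for subtraction set {2, 3}:
g(0) = mex{} = 0
g(1) = mex{} = 0
g(2) = mex{0} = 1
g(3) = mex{0} = 1
g(4) = mex{0,1} = 2
g(5) = mex{1} = 0
g(6) = mex{1,2} = 0
So g(6) = 0.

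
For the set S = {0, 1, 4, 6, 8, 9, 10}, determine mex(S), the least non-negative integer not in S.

The values 0, 1 are all present; 2 is the first non-negative integer missing from the set.

2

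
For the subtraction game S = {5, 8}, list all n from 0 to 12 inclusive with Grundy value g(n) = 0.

0, 1, 2, 3, 4

Grundy values for subtraction set {5, 8}:
k:     0  1  2  3  4  5  6  7  8  9 10 11 12
g(k):  0  0  0  0  0  1  1  1  1  1  2  2  2
The P-positions (g = 0) in 0..12 are 0, 1, 2, 3, 4.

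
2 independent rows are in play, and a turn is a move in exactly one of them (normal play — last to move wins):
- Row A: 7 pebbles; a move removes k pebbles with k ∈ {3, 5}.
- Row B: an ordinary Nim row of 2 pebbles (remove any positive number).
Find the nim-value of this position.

0

Build the Grundy sequence for row A with g(k) = mex{g(k−s) : s ∈ {3, 5}, s ≤ k}:
k:     0  1  2  3  4  5  6  7
g(k):  0  0  0  1  1  1  2  2
So g(7) = 2.
Row B is a plain Nim row of size 2, so its Grundy value is 2.
The value of a disjunctive sum is the nim-sum of the parts.
Combined value = 2 XOR 2 = 0.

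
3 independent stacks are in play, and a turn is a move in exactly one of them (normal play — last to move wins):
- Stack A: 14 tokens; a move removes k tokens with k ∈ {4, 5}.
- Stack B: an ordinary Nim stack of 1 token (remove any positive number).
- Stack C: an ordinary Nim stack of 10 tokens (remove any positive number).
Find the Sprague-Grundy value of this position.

10

Build the Grundy sequence for stack A with g(k) = mex{g(k−s) : s ∈ {4, 5}, s ≤ k}:
k:     0  1  2  3  4  5  6  7  8  9 10 11 12 13 14
g(k):  0  0  0  0  1  1  1  1  2  0  0  0  0  1  1
So g(14) = 1.
Stack B is a plain Nim stack of size 1, so its Grundy value is 1.
Stack C is a plain Nim stack of size 10, so its Grundy value is 10.
The value of a disjunctive sum is the nim-sum of the parts.
Combined value = 1 XOR 1 XOR 10 = 10.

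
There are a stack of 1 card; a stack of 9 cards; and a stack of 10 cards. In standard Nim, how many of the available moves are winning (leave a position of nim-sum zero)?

1

Nim-sum: 1 ^ 9 ^ 10 = 2.
The overall nim-sum is X = 2. A stack of size p has a winning move iff p XOR X < p (reduce it to p XOR X).
  1: 1 XOR 2 = 3 ≥ 1 — no move.
  9: 9 XOR 2 = 11 ≥ 9 — no move.
  10: 10 XOR 2 = 8 < 10 — winning move (to 8).
That gives 1 winning move.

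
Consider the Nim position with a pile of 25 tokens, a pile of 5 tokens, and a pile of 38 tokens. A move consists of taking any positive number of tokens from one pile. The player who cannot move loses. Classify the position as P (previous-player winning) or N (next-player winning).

Compute the nim-sum pairwise:
25 ⊕ 5 = 28
28 ⊕ 38 = 58
The nim-sum is 58 ≠ 0, so this is an N-position: the player to move can win.

N-position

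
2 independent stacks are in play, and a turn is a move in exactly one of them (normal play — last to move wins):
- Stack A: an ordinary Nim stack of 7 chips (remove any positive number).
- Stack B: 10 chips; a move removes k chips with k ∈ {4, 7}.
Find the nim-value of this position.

Stack A is a plain Nim stack of size 7, so its Grundy value is 7.
For stack B, compute g(0), g(1), … with moves {4, 7}:
k:     0  1  2  3  4  5  6  7  8  9 10
g(k):  0  0  0  0  1  1  1  1  2  2  2
So g(10) = 2.
By the Sprague-Grundy theorem, the Grundy value of a sum of independent games is the XOR of the component values.
Combined value = 7 ⊕ 2 = 5.

5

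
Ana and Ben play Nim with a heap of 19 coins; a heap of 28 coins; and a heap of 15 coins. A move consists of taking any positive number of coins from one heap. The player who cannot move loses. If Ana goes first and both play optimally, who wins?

Nim-sum: 19 ^ 28 ^ 15 = 0.
The nim-sum is 0, so this is a P-position: the player to move is in a losing position under optimal play; Ana is about to move from it and so loses — Ben wins.

Ben wins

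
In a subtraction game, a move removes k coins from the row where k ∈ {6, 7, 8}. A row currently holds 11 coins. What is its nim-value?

1

Compute g(0), g(1), … for moves {6, 7, 8}:
g(0) = mex{} = 0
g(1) = mex{} = 0
g(2) = mex{} = 0
g(3) = mex{} = 0
g(4) = mex{} = 0
g(5) = mex{} = 0
g(6) = mex{0} = 1
g(7) = mex{0} = 1
g(8) = mex{0} = 1
g(9) = mex{0} = 1
g(10) = mex{0} = 1
g(11) = mex{0} = 1
So g(11) = 1.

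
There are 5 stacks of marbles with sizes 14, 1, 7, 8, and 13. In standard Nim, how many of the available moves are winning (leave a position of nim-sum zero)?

3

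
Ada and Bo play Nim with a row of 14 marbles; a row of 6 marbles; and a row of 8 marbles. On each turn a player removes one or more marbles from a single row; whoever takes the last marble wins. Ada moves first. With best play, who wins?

Compute the nim-sum pairwise:
14 ^ 6 = 8
8 ^ 8 = 0
The nim-sum is 0, so this is a P-position: the player to move is in a losing position under optimal play; Ada is about to move from it and so loses — Bo wins.

Bo wins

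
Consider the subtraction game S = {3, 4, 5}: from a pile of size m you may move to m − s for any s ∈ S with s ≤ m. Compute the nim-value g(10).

0

Compute g(0), g(1), … for moves {3, 4, 5}:
k:     0  1  2  3  4  5  6  7  8  9 10
g(k):  0  0  0  1  1  1  2  2  0  0  0
So g(10) = 0.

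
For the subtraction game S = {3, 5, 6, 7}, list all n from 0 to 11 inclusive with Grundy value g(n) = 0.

0, 1, 2, 10, 11

Grundy values for subtraction set {3, 5, 6, 7}:
g(0) = mex{} = 0
g(1) = mex{} = 0
g(2) = mex{} = 0
g(3) = mex{0} = 1
g(4) = mex{0} = 1
g(5) = mex{0} = 1
g(6) = mex{0,1} = 2
g(7) = mex{0,1} = 2
g(8) = mex{0,1} = 2
g(9) = mex{0,1,2} = 3
g(10) = mex{1,2} = 0
g(11) = mex{1,2} = 0
The P-positions (g = 0) in 0..11 are 0, 1, 2, 10, 11.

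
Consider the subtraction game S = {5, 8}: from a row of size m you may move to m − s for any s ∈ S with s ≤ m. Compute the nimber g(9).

1

Grundy values for subtraction set {5, 8}:
g(0) = mex{} = 0
g(1) = mex{} = 0
g(2) = mex{} = 0
g(3) = mex{} = 0
g(4) = mex{} = 0
g(5) = mex{0} = 1
g(6) = mex{0} = 1
g(7) = mex{0} = 1
g(8) = mex{0} = 1
g(9) = mex{0} = 1
So g(9) = 1.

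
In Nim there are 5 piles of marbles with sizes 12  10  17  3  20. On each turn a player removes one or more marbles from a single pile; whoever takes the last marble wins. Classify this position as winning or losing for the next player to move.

Write each in binary and XOR column by column:
  01100  (12)
  01010  (10)
  10001  (17)
  00011  (3)
  10100  (20)
  -----
  00000  (0)
The nim-sum is 0, so this is a P-position: the player to move is in a losing position under optimal play.

Losing position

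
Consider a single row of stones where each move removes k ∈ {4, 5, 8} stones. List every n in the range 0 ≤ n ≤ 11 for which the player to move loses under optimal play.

0, 1, 2, 3

Grundy values for subtraction set {4, 5, 8}:
k:     0  1  2  3  4  5  6  7  8  9 10 11
g(k):  0  0  0  0  1  1  1  1  2  2  2  2
The P-positions (g = 0) in 0..11 are 0, 1, 2, 3.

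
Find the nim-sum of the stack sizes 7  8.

Compute the nim-sum pairwise:
7 ⊕ 8 = 15

15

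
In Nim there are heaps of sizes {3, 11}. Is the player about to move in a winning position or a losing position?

In binary:
  0011  (3)
  1011  (11)
  ----
  1000  (8)
The nim-sum is 8 ≠ 0, so this is an N-position: the player to move can win.

Winning position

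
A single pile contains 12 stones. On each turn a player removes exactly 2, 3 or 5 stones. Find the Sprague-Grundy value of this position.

2

Build the Grundy sequence with g(k) = mex{g(k−s) : s ∈ {2, 3, 5}, s ≤ k}:
k:     0  1  2  3  4  5  6  7  8  9 10 11 12
g(k):  0  0  1  1  2  2  3  0  0  1  1  2  2
So g(12) = 2.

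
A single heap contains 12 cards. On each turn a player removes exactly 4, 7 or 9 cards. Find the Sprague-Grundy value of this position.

3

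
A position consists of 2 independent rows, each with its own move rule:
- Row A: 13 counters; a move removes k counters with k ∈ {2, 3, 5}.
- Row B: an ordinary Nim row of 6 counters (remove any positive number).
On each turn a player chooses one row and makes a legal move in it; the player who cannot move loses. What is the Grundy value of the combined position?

5

Build the Grundy sequence for row A with g(k) = mex{g(k−s) : s ∈ {2, 3, 5}, s ≤ k}:
g(0) = mex{} = 0
g(1) = mex{} = 0
g(2) = mex{0} = 1
g(3) = mex{0} = 1
g(4) = mex{0,1} = 2
g(5) = mex{0,1} = 2
g(6) = mex{0,1,2} = 3
g(7) = mex{1,2} = 0
g(8) = mex{1,2,3} = 0
g(9) = mex{0,2,3} = 1
g(10) = mex{0,2} = 1
g(11) = mex{0,1,3} = 2
g(12) = mex{0,1} = 2
g(13) = mex{0,1,2} = 3
So g(13) = 3.
Row B is a plain Nim row of size 6, so its Grundy value is 6.
By the Sprague-Grundy theorem, the Grundy value of a sum of independent games is the XOR of the component values.
Combined value = 3 ⊕ 6 = 5.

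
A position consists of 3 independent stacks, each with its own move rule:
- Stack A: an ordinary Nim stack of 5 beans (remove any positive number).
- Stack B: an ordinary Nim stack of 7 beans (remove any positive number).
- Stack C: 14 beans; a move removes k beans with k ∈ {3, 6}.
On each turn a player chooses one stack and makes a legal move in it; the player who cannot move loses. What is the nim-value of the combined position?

3

Stack A is a plain Nim stack of size 5, so its Grundy value is 5.
Stack B is a plain Nim stack of size 7, so its Grundy value is 7.
Build the Grundy sequence for stack C with g(k) = mex{g(k−s) : s ∈ {3, 6}, s ≤ k}:
k:     0  1  2  3  4  5  6  7  8  9 10 11 12 13 14
g(k):  0  0  0  1  1  1  2  2  2  0  0  0  1  1  1
So g(14) = 1.
By the Sprague-Grundy theorem, the Grundy value of a sum of independent games is the XOR of the component values.
Combined value = 5 XOR 7 XOR 1 = 3.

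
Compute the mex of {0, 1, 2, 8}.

3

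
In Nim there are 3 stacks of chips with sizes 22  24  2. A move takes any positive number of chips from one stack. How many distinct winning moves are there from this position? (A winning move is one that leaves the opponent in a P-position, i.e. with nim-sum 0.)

In binary:
  10110  (22)
  11000  (24)
  00010  (2)
  -----
  01100  (12)
The overall nim-sum is X = 12. A stack of size p has a winning move iff p XOR X < p (reduce it to p XOR X).
  22: 22 XOR 12 = 26 ≥ 22 — no move.
  24: 24 XOR 12 = 20 < 24 — winning move (to 20).
  2: 2 XOR 12 = 14 ≥ 2 — no move.
That gives 1 winning move.

1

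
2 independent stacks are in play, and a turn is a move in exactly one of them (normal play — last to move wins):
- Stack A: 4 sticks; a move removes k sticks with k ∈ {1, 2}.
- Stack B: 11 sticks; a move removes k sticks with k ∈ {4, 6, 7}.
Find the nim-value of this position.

1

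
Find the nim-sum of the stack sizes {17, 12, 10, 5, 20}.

6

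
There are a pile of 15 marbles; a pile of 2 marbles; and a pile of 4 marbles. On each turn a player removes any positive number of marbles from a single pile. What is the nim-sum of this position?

Nim-sum: 15 ⊕ 2 ⊕ 4 = 9.

9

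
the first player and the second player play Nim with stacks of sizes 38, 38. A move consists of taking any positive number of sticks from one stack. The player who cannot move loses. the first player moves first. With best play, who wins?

Nim-sum: 38 XOR 38 = 0.
The nim-sum is 0, so this is a P-position: the player to move is in a losing position under optimal play; the first player is about to move from it and so loses — the second player wins.

the second player wins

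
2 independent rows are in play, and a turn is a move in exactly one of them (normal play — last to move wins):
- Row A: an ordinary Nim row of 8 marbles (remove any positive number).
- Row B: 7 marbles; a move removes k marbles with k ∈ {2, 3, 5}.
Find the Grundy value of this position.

Row A is a plain Nim row of size 8, so its Grundy value is 8.
Grundy values for row B (subtraction set {2, 3, 5}):
k:     0  1  2  3  4  5  6  7
g(k):  0  0  1  1  2  2  3  0
So g(7) = 0.
The value of a disjunctive sum is the nim-sum of the parts.
Combined value = 8 ⊕ 0 = 8.

8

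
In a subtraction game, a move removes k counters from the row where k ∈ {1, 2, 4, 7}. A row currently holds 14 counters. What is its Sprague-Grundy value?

Compute g(0), g(1), … for moves {1, 2, 4, 7}:
g(0) = mex{} = 0
g(1) = mex{0} = 1
g(2) = mex{0,1} = 2
g(3) = mex{1,2} = 0
g(4) = mex{0,2} = 1
g(5) = mex{0,1} = 2
g(6) = mex{1,2} = 0
g(7) = mex{0,2} = 1
g(8) = mex{0,1} = 2
g(9) = mex{1,2} = 0
g(10) = mex{0,2} = 1
g(11) = mex{0,1} = 2
g(12) = mex{1,2} = 0
g(13) = mex{0,2} = 1
g(14) = mex{0,1} = 2
So g(14) = 2.

2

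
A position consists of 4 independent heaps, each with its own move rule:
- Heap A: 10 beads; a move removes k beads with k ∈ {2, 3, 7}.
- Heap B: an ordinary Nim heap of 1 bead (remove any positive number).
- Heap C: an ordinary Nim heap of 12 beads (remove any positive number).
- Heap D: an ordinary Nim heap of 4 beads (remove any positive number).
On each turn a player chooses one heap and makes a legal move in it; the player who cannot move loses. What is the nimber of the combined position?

Grundy values for heap A (subtraction set {2, 3, 7}):
g(0) = mex{} = 0
g(1) = mex{} = 0
g(2) = mex{0} = 1
g(3) = mex{0} = 1
g(4) = mex{0,1} = 2
g(5) = mex{1} = 0
g(6) = mex{1,2} = 0
g(7) = mex{0,2} = 1
g(8) = mex{0} = 1
g(9) = mex{0,1} = 2
g(10) = mex{1} = 0
So g(10) = 0.
Heap B is a plain Nim heap of size 1, so its Grundy value is 1.
Heap C is a plain Nim heap of size 12, so its Grundy value is 12.
Heap D is a plain Nim heap of size 4, so its Grundy value is 4.
By the Sprague-Grundy theorem, the Grundy value of a sum of independent games is the XOR of the component values.
Combined value = 0 XOR 1 XOR 12 XOR 4 = 9.

9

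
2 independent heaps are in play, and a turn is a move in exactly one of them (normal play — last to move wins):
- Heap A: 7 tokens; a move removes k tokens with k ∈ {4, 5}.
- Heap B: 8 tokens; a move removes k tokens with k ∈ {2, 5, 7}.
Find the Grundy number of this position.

Build the Grundy sequence for heap A with g(k) = mex{g(k−s) : s ∈ {4, 5}, s ≤ k}:
k:     0  1  2  3  4  5  6  7
g(k):  0  0  0  0  1  1  1  1
So g(7) = 1.
For heap B, compute g(0), g(1), … with moves {2, 5, 7}:
k:     0  1  2  3  4  5  6  7  8
g(k):  0  0  1  1  0  2  1  3  2
So g(8) = 2.
The value of a disjunctive sum is the nim-sum of the parts.
Combined value = 1 XOR 2 = 3.

3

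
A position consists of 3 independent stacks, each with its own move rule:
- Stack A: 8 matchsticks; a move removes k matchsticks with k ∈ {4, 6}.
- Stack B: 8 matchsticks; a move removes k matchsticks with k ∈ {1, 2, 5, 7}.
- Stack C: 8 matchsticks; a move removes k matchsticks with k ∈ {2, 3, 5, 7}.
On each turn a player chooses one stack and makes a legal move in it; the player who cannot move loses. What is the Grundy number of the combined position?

Grundy values for stack A (subtraction set {4, 6}):
k:     0  1  2  3  4  5  6  7  8
g(k):  0  0  0  0  1  1  1  1  2
So g(8) = 2.
For stack B, compute g(0), g(1), … with moves {1, 2, 5, 7}:
g(0) = mex{} = 0
g(1) = mex{0} = 1
g(2) = mex{0,1} = 2
g(3) = mex{1,2} = 0
g(4) = mex{0,2} = 1
g(5) = mex{0,1} = 2
g(6) = mex{1,2} = 0
g(7) = mex{0,2} = 1
g(8) = mex{0,1} = 2
So g(8) = 2.
Build the Grundy sequence for stack C with g(k) = mex{g(k−s) : s ∈ {2, 3, 5, 7}, s ≤ k}:
g(0) = mex{} = 0
g(1) = mex{} = 0
g(2) = mex{0} = 1
g(3) = mex{0} = 1
g(4) = mex{0,1} = 2
g(5) = mex{0,1} = 2
g(6) = mex{0,1,2} = 3
g(7) = mex{0,1,2} = 3
g(8) = mex{0,1,2,3} = 4
So g(8) = 4.
By the Sprague-Grundy theorem, the Grundy value of a sum of independent games is the XOR of the component values.
Combined value = 2 XOR 2 XOR 4 = 4.

4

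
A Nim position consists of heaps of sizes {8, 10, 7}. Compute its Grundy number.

5

Nim-sum: 8 ^ 10 ^ 7 = 5.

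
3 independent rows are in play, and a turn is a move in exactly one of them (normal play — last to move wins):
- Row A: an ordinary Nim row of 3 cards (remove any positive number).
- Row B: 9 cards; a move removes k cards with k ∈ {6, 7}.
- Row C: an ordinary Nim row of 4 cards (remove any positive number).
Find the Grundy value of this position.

Row A is a plain Nim row of size 3, so its Grundy value is 3.
Grundy values for row B (subtraction set {6, 7}):
g(0) = mex{} = 0
g(1) = mex{} = 0
g(2) = mex{} = 0
g(3) = mex{} = 0
g(4) = mex{} = 0
g(5) = mex{} = 0
g(6) = mex{0} = 1
g(7) = mex{0} = 1
g(8) = mex{0} = 1
g(9) = mex{0} = 1
So g(9) = 1.
Row C is a plain Nim row of size 4, so its Grundy value is 4.
By the Sprague-Grundy theorem, the Grundy value of a sum of independent games is the XOR of the component values.
Combined value = 3 ⊕ 1 ⊕ 4 = 6.

6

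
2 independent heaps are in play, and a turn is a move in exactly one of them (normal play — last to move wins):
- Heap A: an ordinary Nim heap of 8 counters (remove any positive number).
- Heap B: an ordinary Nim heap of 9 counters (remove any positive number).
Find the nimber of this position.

Heap A is a plain Nim heap of size 8, so its Grundy value is 8.
Heap B is a plain Nim heap of size 9, so its Grundy value is 9.
By the Sprague-Grundy theorem, the Grundy value of a sum of independent games is the XOR of the component values.
Combined value = 8 XOR 9 = 1.

1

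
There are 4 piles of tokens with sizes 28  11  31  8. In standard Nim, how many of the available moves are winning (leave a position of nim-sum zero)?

0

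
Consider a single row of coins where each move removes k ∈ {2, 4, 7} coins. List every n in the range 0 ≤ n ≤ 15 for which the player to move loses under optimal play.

0, 1, 6, 9, 12, 15

Build the Grundy sequence with g(k) = mex{g(k−s) : s ∈ {2, 4, 7}, s ≤ k}:
k:     0  1  2  3  4  5  6  7  8  9 10 11 12 13 14 15
g(k):  0  0  1  1  2  2  0  3  1  0  2  1  0  2  1  0
The P-positions (g = 0) in 0..15 are 0, 1, 6, 9, 12, 15.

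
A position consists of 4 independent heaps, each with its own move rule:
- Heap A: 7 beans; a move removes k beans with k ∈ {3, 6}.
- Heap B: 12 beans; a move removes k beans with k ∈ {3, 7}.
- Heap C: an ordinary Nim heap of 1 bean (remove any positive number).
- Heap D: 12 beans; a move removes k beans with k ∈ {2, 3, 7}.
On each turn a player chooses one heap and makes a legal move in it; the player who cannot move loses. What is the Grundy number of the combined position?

Grundy values for heap A (subtraction set {3, 6}):
g(0) = mex{} = 0
g(1) = mex{} = 0
g(2) = mex{} = 0
g(3) = mex{0} = 1
g(4) = mex{0} = 1
g(5) = mex{0} = 1
g(6) = mex{0,1} = 2
g(7) = mex{0,1} = 2
So g(7) = 2.
For heap B, compute g(0), g(1), … with moves {3, 7}:
k:     0  1  2  3  4  5  6  7  8  9 10 11 12
g(k):  0  0  0  1  1  1  0  2  2  1  0  0  0
So g(12) = 0.
Heap C is a plain Nim heap of size 1, so its Grundy value is 1.
For heap D, compute g(0), g(1), … with moves {2, 3, 7}:
k:     0  1  2  3  4  5  6  7  8  9 10 11 12
g(k):  0  0  1  1  2  0  0  1  1  2  0  0  1
So g(12) = 1.
The value of a disjunctive sum is the nim-sum of the parts.
Combined value = 2 ⊕ 0 ⊕ 1 ⊕ 1 = 2.

2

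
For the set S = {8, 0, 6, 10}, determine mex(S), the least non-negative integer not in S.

1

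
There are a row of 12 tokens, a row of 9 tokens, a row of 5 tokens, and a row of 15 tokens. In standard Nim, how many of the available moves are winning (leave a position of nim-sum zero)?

3

Nim-sum: 12 XOR 9 XOR 5 XOR 15 = 15.
The overall nim-sum is X = 15. A row of size p has a winning move iff p XOR X < p (reduce it to p XOR X).
  12: 12 XOR 15 = 3 < 12 — winning move (to 3).
  9: 9 XOR 15 = 6 < 9 — winning move (to 6).
  5: 5 XOR 15 = 10 ≥ 5 — no move.
  15: 15 XOR 15 = 0 < 15 — winning move (to 0).
That gives 3 winning moves.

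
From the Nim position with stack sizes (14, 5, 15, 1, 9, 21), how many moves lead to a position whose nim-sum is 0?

1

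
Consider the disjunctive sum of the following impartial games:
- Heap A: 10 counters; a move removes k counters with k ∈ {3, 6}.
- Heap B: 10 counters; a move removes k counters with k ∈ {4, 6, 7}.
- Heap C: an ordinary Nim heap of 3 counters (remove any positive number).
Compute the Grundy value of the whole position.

1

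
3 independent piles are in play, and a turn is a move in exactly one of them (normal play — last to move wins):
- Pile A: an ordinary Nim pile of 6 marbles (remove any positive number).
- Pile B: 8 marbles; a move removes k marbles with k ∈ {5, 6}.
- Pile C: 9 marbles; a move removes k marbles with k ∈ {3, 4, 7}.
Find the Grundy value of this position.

Pile A is a plain Nim pile of size 6, so its Grundy value is 6.
Build the Grundy sequence for pile B with g(k) = mex{g(k−s) : s ∈ {5, 6}, s ≤ k}:
k:     0  1  2  3  4  5  6  7  8
g(k):  0  0  0  0  0  1  1  1  1
So g(8) = 1.
Build the Grundy sequence for pile C with g(k) = mex{g(k−s) : s ∈ {3, 4, 7}, s ≤ k}:
k:     0  1  2  3  4  5  6  7  8  9
g(k):  0  0  0  1  1  1  2  2  2  3
So g(9) = 3.
The value of a disjunctive sum is the nim-sum of the parts.
Combined value = 6 XOR 1 XOR 3 = 4.

4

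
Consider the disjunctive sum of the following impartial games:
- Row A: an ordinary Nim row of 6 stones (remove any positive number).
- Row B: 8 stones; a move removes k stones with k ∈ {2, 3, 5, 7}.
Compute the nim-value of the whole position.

2

Row A is a plain Nim row of size 6, so its Grundy value is 6.
Grundy values for row B (subtraction set {2, 3, 5, 7}):
k:     0  1  2  3  4  5  6  7  8
g(k):  0  0  1  1  2  2  3  3  4
So g(8) = 4.
By the Sprague-Grundy theorem, the Grundy value of a sum of independent games is the XOR of the component values.
Combined value = 6 ⊕ 4 = 2.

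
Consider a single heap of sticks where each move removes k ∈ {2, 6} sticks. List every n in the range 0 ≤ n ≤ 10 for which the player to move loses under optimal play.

Build the Grundy sequence with g(k) = mex{g(k−s) : s ∈ {2, 6}, s ≤ k}:
k:     0  1  2  3  4  5  6  7  8  9 10
g(k):  0  0  1  1  0  0  1  1  0  0  1
The P-positions (g = 0) in 0..10 are 0, 1, 4, 5, 8, 9.

0, 1, 4, 5, 8, 9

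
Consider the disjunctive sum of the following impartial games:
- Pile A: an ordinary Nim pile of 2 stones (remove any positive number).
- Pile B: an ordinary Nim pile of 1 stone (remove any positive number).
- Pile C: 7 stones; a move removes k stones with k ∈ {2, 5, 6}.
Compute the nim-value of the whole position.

Pile A is a plain Nim pile of size 2, so its Grundy value is 2.
Pile B is a plain Nim pile of size 1, so its Grundy value is 1.
Build the Grundy sequence for pile C with g(k) = mex{g(k−s) : s ∈ {2, 5, 6}, s ≤ k}:
g(0) = mex{} = 0
g(1) = mex{} = 0
g(2) = mex{0} = 1
g(3) = mex{0} = 1
g(4) = mex{1} = 0
g(5) = mex{0,1} = 2
g(6) = mex{0} = 1
g(7) = mex{0,1,2} = 3
So g(7) = 3.
The value of a disjunctive sum is the nim-sum of the parts.
Combined value = 2 ⊕ 1 ⊕ 3 = 0.

0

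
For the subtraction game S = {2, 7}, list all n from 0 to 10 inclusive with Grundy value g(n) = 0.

0, 1, 4, 5, 9, 10

Build the Grundy sequence with g(k) = mex{g(k−s) : s ∈ {2, 7}, s ≤ k}:
g(0) = mex{} = 0
g(1) = mex{} = 0
g(2) = mex{0} = 1
g(3) = mex{0} = 1
g(4) = mex{1} = 0
g(5) = mex{1} = 0
g(6) = mex{0} = 1
g(7) = mex{0} = 1
g(8) = mex{0,1} = 2
g(9) = mex{1} = 0
g(10) = mex{1,2} = 0
The P-positions (g = 0) in 0..10 are 0, 1, 4, 5, 9, 10.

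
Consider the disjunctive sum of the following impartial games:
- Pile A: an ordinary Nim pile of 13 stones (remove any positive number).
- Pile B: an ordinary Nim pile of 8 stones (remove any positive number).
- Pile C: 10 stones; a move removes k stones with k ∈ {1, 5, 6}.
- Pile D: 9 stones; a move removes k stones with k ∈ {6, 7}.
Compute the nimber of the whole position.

6

Pile A is a plain Nim pile of size 13, so its Grundy value is 13.
Pile B is a plain Nim pile of size 8, so its Grundy value is 8.
For pile C, compute g(0), g(1), … with moves {1, 5, 6}:
k:     0  1  2  3  4  5  6  7  8  9 10
g(k):  0  1  0  1  0  1  2  3  2  3  2
So g(10) = 2.
Build the Grundy sequence for pile D with g(k) = mex{g(k−s) : s ∈ {6, 7}, s ≤ k}:
g(0) = mex{} = 0
g(1) = mex{} = 0
g(2) = mex{} = 0
g(3) = mex{} = 0
g(4) = mex{} = 0
g(5) = mex{} = 0
g(6) = mex{0} = 1
g(7) = mex{0} = 1
g(8) = mex{0} = 1
g(9) = mex{0} = 1
So g(9) = 1.
By the Sprague-Grundy theorem, the Grundy value of a sum of independent games is the XOR of the component values.
Combined value = 13 ⊕ 8 ⊕ 2 ⊕ 1 = 6.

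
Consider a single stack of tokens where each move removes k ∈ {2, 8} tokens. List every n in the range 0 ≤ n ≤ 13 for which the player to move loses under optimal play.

0, 1, 4, 5, 10, 11

Grundy values for subtraction set {2, 8}:
k:     0  1  2  3  4  5  6  7  8  9 10 11 12 13
g(k):  0  0  1  1  0  0  1  1  2  2  0  0  1  1
The P-positions (g = 0) in 0..13 are 0, 1, 4, 5, 10, 11.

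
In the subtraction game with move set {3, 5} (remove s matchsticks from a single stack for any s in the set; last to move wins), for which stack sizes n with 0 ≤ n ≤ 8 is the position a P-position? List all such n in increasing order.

0, 1, 2, 8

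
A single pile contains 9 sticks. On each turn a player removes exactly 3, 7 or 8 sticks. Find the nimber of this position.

1

Build the Grundy sequence with g(k) = mex{g(k−s) : s ∈ {3, 7, 8}, s ≤ k}:
k:     0  1  2  3  4  5  6  7  8  9
g(k):  0  0  0  1  1  1  0  2  2  1
So g(9) = 1.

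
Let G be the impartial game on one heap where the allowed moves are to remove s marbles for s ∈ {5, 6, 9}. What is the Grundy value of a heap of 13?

Compute g(0), g(1), … for moves {5, 6, 9}:
g(0) = mex{} = 0
g(1) = mex{} = 0
g(2) = mex{} = 0
g(3) = mex{} = 0
g(4) = mex{} = 0
g(5) = mex{0} = 1
g(6) = mex{0} = 1
g(7) = mex{0} = 1
g(8) = mex{0} = 1
g(9) = mex{0} = 1
g(10) = mex{0,1} = 2
g(11) = mex{0,1} = 2
g(12) = mex{0,1} = 2
g(13) = mex{0,1} = 2
So g(13) = 2.

2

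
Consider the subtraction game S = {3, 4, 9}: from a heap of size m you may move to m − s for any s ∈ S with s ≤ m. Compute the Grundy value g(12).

2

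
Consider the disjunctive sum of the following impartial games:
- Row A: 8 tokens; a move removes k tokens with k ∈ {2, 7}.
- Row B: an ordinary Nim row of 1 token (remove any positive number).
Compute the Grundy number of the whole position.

3

For row A, compute g(0), g(1), … with moves {2, 7}:
k:     0  1  2  3  4  5  6  7  8
g(k):  0  0  1  1  0  0  1  1  2
So g(8) = 2.
Row B is a plain Nim row of size 1, so its Grundy value is 1.
By the Sprague-Grundy theorem, the Grundy value of a sum of independent games is the XOR of the component values.
Combined value = 2 ⊕ 1 = 3.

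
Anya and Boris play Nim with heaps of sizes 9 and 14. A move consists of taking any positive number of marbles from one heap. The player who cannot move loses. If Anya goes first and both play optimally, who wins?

Anya wins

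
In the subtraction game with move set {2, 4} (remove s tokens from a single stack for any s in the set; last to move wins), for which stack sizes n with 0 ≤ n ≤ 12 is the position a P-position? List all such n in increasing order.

0, 1, 6, 7, 12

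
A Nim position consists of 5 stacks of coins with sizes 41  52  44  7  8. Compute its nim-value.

62

Compute the nim-sum pairwise:
41 ⊕ 52 = 29
29 ⊕ 44 = 49
49 ⊕ 7 = 54
54 ⊕ 8 = 62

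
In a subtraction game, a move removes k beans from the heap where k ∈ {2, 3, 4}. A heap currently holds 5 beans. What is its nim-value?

Compute g(0), g(1), … for moves {2, 3, 4}:
k:     0  1  2  3  4  5
g(k):  0  0  1  1  2  2
So g(5) = 2.

2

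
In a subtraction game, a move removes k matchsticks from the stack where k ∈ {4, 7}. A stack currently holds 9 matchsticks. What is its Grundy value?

2

Build the Grundy sequence with g(k) = mex{g(k−s) : s ∈ {4, 7}, s ≤ k}:
k:     0  1  2  3  4  5  6  7  8  9
g(k):  0  0  0  0  1  1  1  1  2  2
So g(9) = 2.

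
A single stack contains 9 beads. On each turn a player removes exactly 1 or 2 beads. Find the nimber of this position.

0

Grundy values for subtraction set {1, 2}:
k:     0  1  2  3  4  5  6  7  8  9
g(k):  0  1  2  0  1  2  0  1  2  0
So g(9) = 0.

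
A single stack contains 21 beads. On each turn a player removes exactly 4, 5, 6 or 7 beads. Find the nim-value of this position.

Compute g(0), g(1), … for moves {4, 5, 6, 7}:
k:     0  1  2  3  4  5  6  7  8  9 10 11 12 13 14 15 16 17 18 19 20 21
g(k):  0  0  0  0  1  1  1  1  2  2  2  0  0  0  0  1  1  1  1  2  2  2
So g(21) = 2.

2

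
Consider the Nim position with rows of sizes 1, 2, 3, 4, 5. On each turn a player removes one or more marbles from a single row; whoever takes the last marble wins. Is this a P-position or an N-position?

N-position

Nim-sum: 1 ⊕ 2 ⊕ 3 ⊕ 4 ⊕ 5 = 1.
The nim-sum is 1 ≠ 0, so this is an N-position: the player to move can win.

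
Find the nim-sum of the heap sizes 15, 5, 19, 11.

Bitwise XOR of the heap sizes:
  01111  (15)
  00101  (5)
  10011  (19)
  01011  (11)
  -----
  10010  (18)

18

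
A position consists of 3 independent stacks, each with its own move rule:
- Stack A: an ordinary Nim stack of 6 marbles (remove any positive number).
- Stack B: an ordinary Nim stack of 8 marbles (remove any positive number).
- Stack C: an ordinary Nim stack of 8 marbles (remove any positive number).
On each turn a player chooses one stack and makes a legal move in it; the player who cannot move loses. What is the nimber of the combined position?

Stack A is a plain Nim stack of size 6, so its Grundy value is 6.
Stack B is a plain Nim stack of size 8, so its Grundy value is 8.
Stack C is a plain Nim stack of size 8, so its Grundy value is 8.
By the Sprague-Grundy theorem, the Grundy value of a sum of independent games is the XOR of the component values.
Combined value = 6 XOR 8 XOR 8 = 6.

6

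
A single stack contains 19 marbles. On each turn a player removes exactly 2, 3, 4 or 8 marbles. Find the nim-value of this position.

Compute g(0), g(1), … for moves {2, 3, 4, 8}:
k:     0  1  2  3  4  5  6  7  8  9 10 11 12 13 14 15 16 17 18 19
g(k):  0  0  1  1  2  2  0  0  1  1  2  2  0  0  1  1  2  2  0  0
So g(19) = 0.

0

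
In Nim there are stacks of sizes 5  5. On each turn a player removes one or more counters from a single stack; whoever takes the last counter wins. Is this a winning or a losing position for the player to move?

Losing position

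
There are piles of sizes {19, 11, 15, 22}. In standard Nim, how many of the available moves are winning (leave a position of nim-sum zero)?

Write each in binary and XOR column by column:
  10011  (19)
  01011  (11)
  01111  (15)
  10110  (22)
  -----
  00001  (1)
The overall nim-sum is X = 1. A pile of size p has a winning move iff p XOR X < p (reduce it to p XOR X).
  19: 19 XOR 1 = 18 < 19 — winning move (to 18).
  11: 11 XOR 1 = 10 < 11 — winning move (to 10).
  15: 15 XOR 1 = 14 < 15 — winning move (to 14).
  22: 22 XOR 1 = 23 ≥ 22 — no move.
That gives 3 winning moves.

3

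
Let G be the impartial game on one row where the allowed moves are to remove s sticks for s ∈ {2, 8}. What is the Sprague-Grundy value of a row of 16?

Compute g(0), g(1), … for moves {2, 8}:
k:     0  1  2  3  4  5  6  7  8  9 10 11 12 13 14 15 16
g(k):  0  0  1  1  0  0  1  1  2  2  0  0  1  1  0  0  1
So g(16) = 1.

1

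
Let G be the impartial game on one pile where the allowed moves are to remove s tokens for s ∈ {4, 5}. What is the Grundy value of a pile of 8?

2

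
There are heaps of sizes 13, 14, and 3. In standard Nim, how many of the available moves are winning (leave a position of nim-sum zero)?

0

Compute the nim-sum pairwise:
13 ⊕ 14 = 3
3 ⊕ 3 = 0
The nim-sum is already 0, so every move leaves a nonzero nim-sum — there are no winning moves.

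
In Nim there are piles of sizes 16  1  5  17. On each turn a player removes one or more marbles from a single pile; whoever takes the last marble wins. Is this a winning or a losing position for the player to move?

Winning position

Nim-sum: 16 XOR 1 XOR 5 XOR 17 = 5.
The nim-sum is 5 ≠ 0, so this is an N-position: the player to move can win.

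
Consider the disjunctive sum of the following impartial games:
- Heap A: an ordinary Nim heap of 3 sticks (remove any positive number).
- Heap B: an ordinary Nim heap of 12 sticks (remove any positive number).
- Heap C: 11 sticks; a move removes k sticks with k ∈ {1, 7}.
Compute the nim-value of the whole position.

14

Heap A is a plain Nim heap of size 3, so its Grundy value is 3.
Heap B is a plain Nim heap of size 12, so its Grundy value is 12.
Grundy values for heap C (subtraction set {1, 7}):
k:     0  1  2  3  4  5  6  7  8  9 10 11
g(k):  0  1  0  1  0  1  0  1  0  1  0  1
So g(11) = 1.
The value of a disjunctive sum is the nim-sum of the parts.
Combined value = 3 XOR 12 XOR 1 = 14.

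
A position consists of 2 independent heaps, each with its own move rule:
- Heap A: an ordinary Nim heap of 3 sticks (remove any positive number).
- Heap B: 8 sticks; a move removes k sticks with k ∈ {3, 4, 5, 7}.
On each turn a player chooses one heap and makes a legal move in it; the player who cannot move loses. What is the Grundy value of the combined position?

Heap A is a plain Nim heap of size 3, so its Grundy value is 3.
Build the Grundy sequence for heap B with g(k) = mex{g(k−s) : s ∈ {3, 4, 5, 7}, s ≤ k}:
k:     0  1  2  3  4  5  6  7  8
g(k):  0  0  0  1  1  1  2  2  2
So g(8) = 2.
By the Sprague-Grundy theorem, the Grundy value of a sum of independent games is the XOR of the component values.
Combined value = 3 ⊕ 2 = 1.

1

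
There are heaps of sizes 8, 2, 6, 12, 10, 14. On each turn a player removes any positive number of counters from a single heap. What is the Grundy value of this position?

In binary:
  1000  (8)
  0010  (2)
  0110  (6)
  1100  (12)
  1010  (10)
  1110  (14)
  ----
  0100  (4)

4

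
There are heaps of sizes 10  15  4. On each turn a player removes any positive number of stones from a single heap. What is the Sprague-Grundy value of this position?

Nim-sum: 10 XOR 15 XOR 4 = 1.

1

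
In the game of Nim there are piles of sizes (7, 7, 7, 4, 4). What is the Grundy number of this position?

Nim-sum: 7 ⊕ 7 ⊕ 7 ⊕ 4 ⊕ 4 = 7.

7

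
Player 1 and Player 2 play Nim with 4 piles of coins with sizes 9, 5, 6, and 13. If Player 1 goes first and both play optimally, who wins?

In binary:
  1001  (9)
  0101  (5)
  0110  (6)
  1101  (13)
  ----
  0111  (7)
The nim-sum is 7 ≠ 0, so this is an N-position: the player to move can win; Player 1 has a winning move.

Player 1 wins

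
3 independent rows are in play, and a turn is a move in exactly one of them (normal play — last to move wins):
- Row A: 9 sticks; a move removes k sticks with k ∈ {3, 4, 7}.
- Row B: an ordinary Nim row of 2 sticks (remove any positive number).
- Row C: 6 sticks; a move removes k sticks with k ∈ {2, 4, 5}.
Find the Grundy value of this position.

2

Grundy values for row A (subtraction set {3, 4, 7}):
k:     0  1  2  3  4  5  6  7  8  9
g(k):  0  0  0  1  1  1  2  2  2  3
So g(9) = 3.
Row B is a plain Nim row of size 2, so its Grundy value is 2.
Grundy values for row C (subtraction set {2, 4, 5}):
g(0) = mex{} = 0
g(1) = mex{} = 0
g(2) = mex{0} = 1
g(3) = mex{0} = 1
g(4) = mex{0,1} = 2
g(5) = mex{0,1} = 2
g(6) = mex{0,1,2} = 3
So g(6) = 3.
By the Sprague-Grundy theorem, the Grundy value of a sum of independent games is the XOR of the component values.
Combined value = 3 ⊕ 2 ⊕ 3 = 2.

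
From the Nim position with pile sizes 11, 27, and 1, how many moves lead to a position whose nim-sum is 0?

Write each in binary and XOR column by column:
  01011  (11)
  11011  (27)
  00001  (1)
  -----
  10001  (17)
The overall nim-sum is X = 17. A pile of size p has a winning move iff p XOR X < p (reduce it to p XOR X).
  11: 11 XOR 17 = 26 ≥ 11 — no move.
  27: 27 XOR 17 = 10 < 27 — winning move (to 10).
  1: 1 XOR 17 = 16 ≥ 1 — no move.
That gives 1 winning move.

1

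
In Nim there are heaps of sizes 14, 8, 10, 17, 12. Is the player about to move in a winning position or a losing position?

Winning position

Nim-sum: 14 ⊕ 8 ⊕ 10 ⊕ 17 ⊕ 12 = 17.
The nim-sum is 17 ≠ 0, so this is an N-position: the player to move can win.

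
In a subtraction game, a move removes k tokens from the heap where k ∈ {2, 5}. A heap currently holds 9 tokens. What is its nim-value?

1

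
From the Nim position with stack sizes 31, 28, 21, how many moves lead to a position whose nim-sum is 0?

Write each in binary and XOR column by column:
  11111  (31)
  11100  (28)
  10101  (21)
  -----
  10110  (22)
The overall nim-sum is X = 22. A stack of size p has a winning move iff p XOR X < p (reduce it to p XOR X).
  31: 31 XOR 22 = 9 < 31 — winning move (to 9).
  28: 28 XOR 22 = 10 < 28 — winning move (to 10).
  21: 21 XOR 22 = 3 < 21 — winning move (to 3).
That gives 3 winning moves.

3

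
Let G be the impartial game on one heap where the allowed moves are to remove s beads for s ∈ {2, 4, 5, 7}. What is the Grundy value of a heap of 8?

Grundy values for subtraction set {2, 4, 5, 7}:
k:     0  1  2  3  4  5  6  7  8
g(k):  0  0  1  1  2  2  3  3  4
So g(8) = 4.

4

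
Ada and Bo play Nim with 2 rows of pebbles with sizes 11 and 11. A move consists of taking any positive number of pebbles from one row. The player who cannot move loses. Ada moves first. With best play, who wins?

Write each in binary and XOR column by column:
  1011  (11)
  1011  (11)
  ----
  0000  (0)
The nim-sum is 0, so this is a P-position: the player to move is in a losing position under optimal play; Ada is about to move from it and so loses — Bo wins.

Bo wins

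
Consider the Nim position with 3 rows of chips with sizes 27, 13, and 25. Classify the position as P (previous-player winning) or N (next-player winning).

Bitwise XOR of the heap sizes:
  11011  (27)
  01101  (13)
  11001  (25)
  -----
  01111  (15)
The nim-sum is 15 ≠ 0, so this is an N-position: the player to move can win.

N-position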